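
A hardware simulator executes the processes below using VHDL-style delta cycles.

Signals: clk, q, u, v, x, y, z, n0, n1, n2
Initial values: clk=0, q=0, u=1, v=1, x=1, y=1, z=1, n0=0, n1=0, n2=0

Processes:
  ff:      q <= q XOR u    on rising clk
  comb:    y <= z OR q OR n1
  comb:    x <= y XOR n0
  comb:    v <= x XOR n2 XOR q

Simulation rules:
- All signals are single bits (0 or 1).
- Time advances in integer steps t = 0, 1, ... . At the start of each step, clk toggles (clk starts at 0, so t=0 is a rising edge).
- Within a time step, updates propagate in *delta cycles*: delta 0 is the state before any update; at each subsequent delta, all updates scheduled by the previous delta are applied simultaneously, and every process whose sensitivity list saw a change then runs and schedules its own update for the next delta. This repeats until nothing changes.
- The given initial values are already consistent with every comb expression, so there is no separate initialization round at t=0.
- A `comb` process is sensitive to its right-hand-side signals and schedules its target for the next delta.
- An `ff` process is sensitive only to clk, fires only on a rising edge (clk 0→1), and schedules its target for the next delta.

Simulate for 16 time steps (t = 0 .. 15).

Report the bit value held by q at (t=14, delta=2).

0

t0.Δ0 y=1 clk=0 n0=0 x=1 v=1 u=1 q=0 n1=0 z=1 n2=0
t0.Δ1 y=1 clk=1 n0=0 x=1 v=1 u=1 q=0 n1=0 z=1 n2=0
t0.Δ2 y=1 clk=1 n0=0 x=1 v=1 u=1 q=1 n1=0 z=1 n2=0
t0.Δ3 y=1 clk=1 n0=0 x=1 v=0 u=1 q=1 n1=0 z=1 n2=0
t1.Δ0 y=1 clk=1 n0=0 x=1 v=0 u=1 q=1 n1=0 z=1 n2=0
t1.Δ1 y=1 clk=0 n0=0 x=1 v=0 u=1 q=1 n1=0 z=1 n2=0
t2.Δ0 y=1 clk=0 n0=0 x=1 v=0 u=1 q=1 n1=0 z=1 n2=0
t2.Δ1 y=1 clk=1 n0=0 x=1 v=0 u=1 q=1 n1=0 z=1 n2=0
t2.Δ2 y=1 clk=1 n0=0 x=1 v=0 u=1 q=0 n1=0 z=1 n2=0
t2.Δ3 y=1 clk=1 n0=0 x=1 v=1 u=1 q=0 n1=0 z=1 n2=0
t3.Δ0 y=1 clk=1 n0=0 x=1 v=1 u=1 q=0 n1=0 z=1 n2=0
t3.Δ1 y=1 clk=0 n0=0 x=1 v=1 u=1 q=0 n1=0 z=1 n2=0
t4.Δ0 y=1 clk=0 n0=0 x=1 v=1 u=1 q=0 n1=0 z=1 n2=0
t4.Δ1 y=1 clk=1 n0=0 x=1 v=1 u=1 q=0 n1=0 z=1 n2=0
t4.Δ2 y=1 clk=1 n0=0 x=1 v=1 u=1 q=1 n1=0 z=1 n2=0
t4.Δ3 y=1 clk=1 n0=0 x=1 v=0 u=1 q=1 n1=0 z=1 n2=0
t5.Δ0 y=1 clk=1 n0=0 x=1 v=0 u=1 q=1 n1=0 z=1 n2=0
t5.Δ1 y=1 clk=0 n0=0 x=1 v=0 u=1 q=1 n1=0 z=1 n2=0
t6.Δ0 y=1 clk=0 n0=0 x=1 v=0 u=1 q=1 n1=0 z=1 n2=0
t6.Δ1 y=1 clk=1 n0=0 x=1 v=0 u=1 q=1 n1=0 z=1 n2=0
t6.Δ2 y=1 clk=1 n0=0 x=1 v=0 u=1 q=0 n1=0 z=1 n2=0
t6.Δ3 y=1 clk=1 n0=0 x=1 v=1 u=1 q=0 n1=0 z=1 n2=0
t7.Δ0 y=1 clk=1 n0=0 x=1 v=1 u=1 q=0 n1=0 z=1 n2=0
t7.Δ1 y=1 clk=0 n0=0 x=1 v=1 u=1 q=0 n1=0 z=1 n2=0
t8.Δ0 y=1 clk=0 n0=0 x=1 v=1 u=1 q=0 n1=0 z=1 n2=0
t8.Δ1 y=1 clk=1 n0=0 x=1 v=1 u=1 q=0 n1=0 z=1 n2=0
t8.Δ2 y=1 clk=1 n0=0 x=1 v=1 u=1 q=1 n1=0 z=1 n2=0
t8.Δ3 y=1 clk=1 n0=0 x=1 v=0 u=1 q=1 n1=0 z=1 n2=0
t9.Δ0 y=1 clk=1 n0=0 x=1 v=0 u=1 q=1 n1=0 z=1 n2=0
t9.Δ1 y=1 clk=0 n0=0 x=1 v=0 u=1 q=1 n1=0 z=1 n2=0
t10.Δ0 y=1 clk=0 n0=0 x=1 v=0 u=1 q=1 n1=0 z=1 n2=0
t10.Δ1 y=1 clk=1 n0=0 x=1 v=0 u=1 q=1 n1=0 z=1 n2=0
t10.Δ2 y=1 clk=1 n0=0 x=1 v=0 u=1 q=0 n1=0 z=1 n2=0
t10.Δ3 y=1 clk=1 n0=0 x=1 v=1 u=1 q=0 n1=0 z=1 n2=0
t11.Δ0 y=1 clk=1 n0=0 x=1 v=1 u=1 q=0 n1=0 z=1 n2=0
t11.Δ1 y=1 clk=0 n0=0 x=1 v=1 u=1 q=0 n1=0 z=1 n2=0
t12.Δ0 y=1 clk=0 n0=0 x=1 v=1 u=1 q=0 n1=0 z=1 n2=0
t12.Δ1 y=1 clk=1 n0=0 x=1 v=1 u=1 q=0 n1=0 z=1 n2=0
t12.Δ2 y=1 clk=1 n0=0 x=1 v=1 u=1 q=1 n1=0 z=1 n2=0
t12.Δ3 y=1 clk=1 n0=0 x=1 v=0 u=1 q=1 n1=0 z=1 n2=0
t13.Δ0 y=1 clk=1 n0=0 x=1 v=0 u=1 q=1 n1=0 z=1 n2=0
t13.Δ1 y=1 clk=0 n0=0 x=1 v=0 u=1 q=1 n1=0 z=1 n2=0
t14.Δ0 y=1 clk=0 n0=0 x=1 v=0 u=1 q=1 n1=0 z=1 n2=0
t14.Δ1 y=1 clk=1 n0=0 x=1 v=0 u=1 q=1 n1=0 z=1 n2=0
t14.Δ2 y=1 clk=1 n0=0 x=1 v=0 u=1 q=0 n1=0 z=1 n2=0
t14.Δ3 y=1 clk=1 n0=0 x=1 v=1 u=1 q=0 n1=0 z=1 n2=0
t15.Δ0 y=1 clk=1 n0=0 x=1 v=1 u=1 q=0 n1=0 z=1 n2=0
t15.Δ1 y=1 clk=0 n0=0 x=1 v=1 u=1 q=0 n1=0 z=1 n2=0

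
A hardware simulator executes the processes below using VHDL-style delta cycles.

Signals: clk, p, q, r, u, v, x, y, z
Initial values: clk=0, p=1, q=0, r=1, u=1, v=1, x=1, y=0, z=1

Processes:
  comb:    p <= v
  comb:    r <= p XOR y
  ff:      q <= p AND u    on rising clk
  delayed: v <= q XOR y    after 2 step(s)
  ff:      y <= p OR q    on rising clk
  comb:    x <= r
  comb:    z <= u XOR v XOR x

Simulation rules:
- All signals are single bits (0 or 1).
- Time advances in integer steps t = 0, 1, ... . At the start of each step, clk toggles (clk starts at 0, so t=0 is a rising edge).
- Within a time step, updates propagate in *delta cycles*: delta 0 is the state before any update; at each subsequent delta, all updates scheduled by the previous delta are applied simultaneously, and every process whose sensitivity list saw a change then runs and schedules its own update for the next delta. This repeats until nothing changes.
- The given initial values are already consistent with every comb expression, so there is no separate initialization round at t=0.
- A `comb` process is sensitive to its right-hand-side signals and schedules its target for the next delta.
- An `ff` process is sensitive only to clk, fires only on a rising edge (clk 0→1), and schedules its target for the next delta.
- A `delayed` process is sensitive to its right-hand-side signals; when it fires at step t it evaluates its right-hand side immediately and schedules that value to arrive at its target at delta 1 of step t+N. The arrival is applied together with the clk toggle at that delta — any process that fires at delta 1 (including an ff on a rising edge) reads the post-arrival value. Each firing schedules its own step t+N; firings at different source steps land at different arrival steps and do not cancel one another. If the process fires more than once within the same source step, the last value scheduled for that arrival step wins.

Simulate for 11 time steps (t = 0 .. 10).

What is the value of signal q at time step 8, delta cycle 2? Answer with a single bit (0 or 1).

1

[bits: p,v,y,z,u,x,q,clk,r]
t=0: Δ0=110111001 Δ1=110111011 Δ2=111111111 Δ3=111111110 Δ4=111110110 Δ5=111010110 | 5Δ
t=1: Δ0=111010110 Δ1=111010100 | 1Δ
t=2: Δ0=111010100 Δ1=101010110 Δ2=001110110 Δ3=001110111 Δ4=001111111 Δ5=001011111 | 5Δ
t=3: Δ0=001011111 Δ1=001011101 | 1Δ
t=4: Δ0=001011101 Δ1=001011111 Δ2=001011011 | 2Δ
t=5: Δ0=001011011 Δ1=001011001 | 1Δ
t=6: Δ0=001011001 Δ1=011011011 Δ2=110111011 | 2Δ
t=7: Δ0=110111011 Δ1=110111001 | 1Δ
t=8: Δ0=110111001 Δ1=100111011 Δ2=001011111 | 2Δ
t=9: Δ0=001011111 Δ1=001011101 | 1Δ
t=10: Δ0=001011101 Δ1=001011111 Δ2=001011011 | 2Δ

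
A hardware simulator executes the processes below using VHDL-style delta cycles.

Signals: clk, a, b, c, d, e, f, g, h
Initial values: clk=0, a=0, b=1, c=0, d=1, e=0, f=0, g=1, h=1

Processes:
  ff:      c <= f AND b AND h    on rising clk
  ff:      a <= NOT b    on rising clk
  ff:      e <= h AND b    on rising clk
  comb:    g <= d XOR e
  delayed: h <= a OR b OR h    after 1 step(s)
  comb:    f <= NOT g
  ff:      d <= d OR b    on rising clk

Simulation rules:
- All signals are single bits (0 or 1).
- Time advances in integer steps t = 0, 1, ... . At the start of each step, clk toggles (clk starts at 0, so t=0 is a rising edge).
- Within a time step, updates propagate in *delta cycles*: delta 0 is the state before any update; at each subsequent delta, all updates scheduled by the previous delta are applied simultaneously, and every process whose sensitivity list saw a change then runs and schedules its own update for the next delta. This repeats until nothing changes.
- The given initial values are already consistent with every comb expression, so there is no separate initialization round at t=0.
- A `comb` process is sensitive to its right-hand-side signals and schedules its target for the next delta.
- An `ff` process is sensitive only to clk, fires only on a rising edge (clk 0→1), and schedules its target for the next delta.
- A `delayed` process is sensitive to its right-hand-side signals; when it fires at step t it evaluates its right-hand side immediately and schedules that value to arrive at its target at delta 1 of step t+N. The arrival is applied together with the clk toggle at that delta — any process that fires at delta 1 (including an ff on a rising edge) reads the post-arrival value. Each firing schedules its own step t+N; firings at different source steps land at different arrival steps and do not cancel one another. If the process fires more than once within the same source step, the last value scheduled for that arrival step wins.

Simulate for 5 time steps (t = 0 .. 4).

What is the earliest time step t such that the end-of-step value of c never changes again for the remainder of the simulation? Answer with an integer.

t=0 Δ0: c=0 g=1 e=0 f=0 d=1 b=1 clk=0 h=1 a=0
  Δ1: clk:0→1
  Δ2: e:0→1
  Δ3: g:1→0
  Δ4: f:0→1
  (4Δ to stable)
t=1 Δ0: c=0 g=0 e=1 f=1 d=1 b=1 clk=1 h=1 a=0
  Δ1: clk:1→0
  (1Δ to stable)
t=2 Δ0: c=0 g=0 e=1 f=1 d=1 b=1 clk=0 h=1 a=0
  Δ1: clk:0→1
  Δ2: c:0→1
  (2Δ to stable)
t=3 Δ0: c=1 g=0 e=1 f=1 d=1 b=1 clk=1 h=1 a=0
  Δ1: clk:1→0
  (1Δ to stable)
t=4 Δ0: c=1 g=0 e=1 f=1 d=1 b=1 clk=0 h=1 a=0
  Δ1: clk:0→1
  (1Δ to stable)

2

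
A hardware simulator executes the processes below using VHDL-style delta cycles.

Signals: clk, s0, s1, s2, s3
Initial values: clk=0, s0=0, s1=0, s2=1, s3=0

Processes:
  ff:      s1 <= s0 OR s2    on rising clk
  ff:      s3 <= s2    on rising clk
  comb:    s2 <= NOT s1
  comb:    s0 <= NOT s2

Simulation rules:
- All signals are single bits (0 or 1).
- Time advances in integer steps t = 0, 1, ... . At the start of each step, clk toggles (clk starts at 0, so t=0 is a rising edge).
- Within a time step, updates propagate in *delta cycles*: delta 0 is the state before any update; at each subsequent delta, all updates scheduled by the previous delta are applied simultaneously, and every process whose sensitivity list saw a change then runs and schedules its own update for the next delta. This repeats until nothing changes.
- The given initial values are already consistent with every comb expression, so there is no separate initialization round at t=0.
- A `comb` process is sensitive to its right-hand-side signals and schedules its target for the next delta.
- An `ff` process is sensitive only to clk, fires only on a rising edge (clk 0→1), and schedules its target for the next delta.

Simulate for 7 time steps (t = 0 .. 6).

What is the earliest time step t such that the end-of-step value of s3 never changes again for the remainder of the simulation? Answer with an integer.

t=0 Δ0: s1=0 clk=0 s2=1 s0=0 s3=0
  Δ1: clk:0→1
  Δ2: s1:0→1, s3:0→1
  Δ3: s2:1→0
  Δ4: s0:0→1
  (4Δ to stable)
t=1 Δ0: s1=1 clk=1 s2=0 s0=1 s3=1
  Δ1: clk:1→0
  (1Δ to stable)
t=2 Δ0: s1=1 clk=0 s2=0 s0=1 s3=1
  Δ1: clk:0→1
  Δ2: s3:1→0
  (2Δ to stable)
t=3 Δ0: s1=1 clk=1 s2=0 s0=1 s3=0
  Δ1: clk:1→0
  (1Δ to stable)
t=4 Δ0: s1=1 clk=0 s2=0 s0=1 s3=0
  Δ1: clk:0→1
  (1Δ to stable)
t=5 Δ0: s1=1 clk=1 s2=0 s0=1 s3=0
  Δ1: clk:1→0
  (1Δ to stable)
t=6 Δ0: s1=1 clk=0 s2=0 s0=1 s3=0
  Δ1: clk:0→1
  (1Δ to stable)

2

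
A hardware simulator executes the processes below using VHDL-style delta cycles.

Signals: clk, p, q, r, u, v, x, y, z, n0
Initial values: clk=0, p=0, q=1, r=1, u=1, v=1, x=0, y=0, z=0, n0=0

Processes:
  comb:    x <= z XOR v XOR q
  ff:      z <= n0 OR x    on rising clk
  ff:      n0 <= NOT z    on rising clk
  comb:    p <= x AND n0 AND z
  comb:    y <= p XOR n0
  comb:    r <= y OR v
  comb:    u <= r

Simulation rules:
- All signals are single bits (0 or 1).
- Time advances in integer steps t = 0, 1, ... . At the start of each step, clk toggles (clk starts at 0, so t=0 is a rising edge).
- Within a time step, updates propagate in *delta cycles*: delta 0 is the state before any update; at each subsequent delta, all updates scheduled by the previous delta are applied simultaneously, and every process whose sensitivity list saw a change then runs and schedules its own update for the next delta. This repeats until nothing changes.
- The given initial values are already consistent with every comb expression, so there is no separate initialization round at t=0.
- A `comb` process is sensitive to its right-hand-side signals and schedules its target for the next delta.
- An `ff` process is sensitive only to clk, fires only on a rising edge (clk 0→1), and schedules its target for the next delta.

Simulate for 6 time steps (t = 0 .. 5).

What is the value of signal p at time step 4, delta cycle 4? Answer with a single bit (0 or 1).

t=0 Δ0: y=0 v=1 p=0 n0=0 u=1 q=1 r=1 clk=0 z=0 x=0
  Δ1: clk:0→1
  Δ2: n0:0→1
  Δ3: y:0→1
  (3Δ to stable)
t=1 Δ0: y=1 v=1 p=0 n0=1 u=1 q=1 r=1 clk=1 z=0 x=0
  Δ1: clk:1→0
  (1Δ to stable)
t=2 Δ0: y=1 v=1 p=0 n0=1 u=1 q=1 r=1 clk=0 z=0 x=0
  Δ1: clk:0→1
  Δ2: z:0→1
  Δ3: x:0→1
  Δ4: p:0→1
  Δ5: y:1→0
  (5Δ to stable)
t=3 Δ0: y=0 v=1 p=1 n0=1 u=1 q=1 r=1 clk=1 z=1 x=1
  Δ1: clk:1→0
  (1Δ to stable)
t=4 Δ0: y=0 v=1 p=1 n0=1 u=1 q=1 r=1 clk=0 z=1 x=1
  Δ1: clk:0→1
  Δ2: n0:1→0
  Δ3: y:0→1, p:1→0
  Δ4: y:1→0
  (4Δ to stable)
t=5 Δ0: y=0 v=1 p=0 n0=0 u=1 q=1 r=1 clk=1 z=1 x=1
  Δ1: clk:1→0
  (1Δ to stable)

0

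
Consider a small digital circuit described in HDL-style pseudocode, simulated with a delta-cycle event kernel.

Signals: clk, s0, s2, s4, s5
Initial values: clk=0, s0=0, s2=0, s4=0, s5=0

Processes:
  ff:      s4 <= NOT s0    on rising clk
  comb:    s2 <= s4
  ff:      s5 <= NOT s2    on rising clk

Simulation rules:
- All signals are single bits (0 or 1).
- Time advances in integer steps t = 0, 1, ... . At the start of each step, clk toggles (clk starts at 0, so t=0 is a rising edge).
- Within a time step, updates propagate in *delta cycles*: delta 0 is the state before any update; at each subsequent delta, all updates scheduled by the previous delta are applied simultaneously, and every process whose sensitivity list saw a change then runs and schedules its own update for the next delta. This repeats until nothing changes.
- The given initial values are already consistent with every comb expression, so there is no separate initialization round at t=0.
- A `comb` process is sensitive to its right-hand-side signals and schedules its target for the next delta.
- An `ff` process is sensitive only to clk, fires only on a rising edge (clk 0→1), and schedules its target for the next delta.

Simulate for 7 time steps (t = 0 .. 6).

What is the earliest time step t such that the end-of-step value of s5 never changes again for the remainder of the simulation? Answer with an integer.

2

t=0 Δ0: clk=0 s4=0 s5=0 s0=0 s2=0
  Δ1: clk:0→1
  Δ2: s4:0→1, s5:0→1
  Δ3: s2:0→1
  (3Δ to stable)
t=1 Δ0: clk=1 s4=1 s5=1 s0=0 s2=1
  Δ1: clk:1→0
  (1Δ to stable)
t=2 Δ0: clk=0 s4=1 s5=1 s0=0 s2=1
  Δ1: clk:0→1
  Δ2: s5:1→0
  (2Δ to stable)
t=3 Δ0: clk=1 s4=1 s5=0 s0=0 s2=1
  Δ1: clk:1→0
  (1Δ to stable)
t=4 Δ0: clk=0 s4=1 s5=0 s0=0 s2=1
  Δ1: clk:0→1
  (1Δ to stable)
t=5 Δ0: clk=1 s4=1 s5=0 s0=0 s2=1
  Δ1: clk:1→0
  (1Δ to stable)
t=6 Δ0: clk=0 s4=1 s5=0 s0=0 s2=1
  Δ1: clk:0→1
  (1Δ to stable)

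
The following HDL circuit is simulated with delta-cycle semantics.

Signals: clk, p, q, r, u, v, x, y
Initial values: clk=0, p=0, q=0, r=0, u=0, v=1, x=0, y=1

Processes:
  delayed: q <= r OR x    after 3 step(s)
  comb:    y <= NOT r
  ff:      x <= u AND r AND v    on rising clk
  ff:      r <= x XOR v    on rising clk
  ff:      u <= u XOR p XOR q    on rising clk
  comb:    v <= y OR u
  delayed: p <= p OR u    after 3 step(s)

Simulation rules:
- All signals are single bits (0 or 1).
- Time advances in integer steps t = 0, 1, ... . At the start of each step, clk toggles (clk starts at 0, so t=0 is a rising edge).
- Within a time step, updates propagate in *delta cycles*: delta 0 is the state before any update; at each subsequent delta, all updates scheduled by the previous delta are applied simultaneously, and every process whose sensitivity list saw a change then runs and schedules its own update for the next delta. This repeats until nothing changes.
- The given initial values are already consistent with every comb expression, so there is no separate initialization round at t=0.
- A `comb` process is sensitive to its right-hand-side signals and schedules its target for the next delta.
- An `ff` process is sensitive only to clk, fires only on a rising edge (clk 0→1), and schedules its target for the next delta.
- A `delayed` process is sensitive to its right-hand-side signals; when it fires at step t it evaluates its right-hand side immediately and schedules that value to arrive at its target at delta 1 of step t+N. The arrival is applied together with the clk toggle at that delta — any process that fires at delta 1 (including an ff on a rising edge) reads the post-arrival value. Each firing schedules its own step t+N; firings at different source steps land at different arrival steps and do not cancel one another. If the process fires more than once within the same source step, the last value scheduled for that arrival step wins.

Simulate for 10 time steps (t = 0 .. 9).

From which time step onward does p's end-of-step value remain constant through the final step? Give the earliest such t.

t0.Δ0 p=0 clk=0 y=1 u=0 x=0 r=0 v=1 q=0
t0.Δ1 p=0 clk=1 y=1 u=0 x=0 r=0 v=1 q=0
t0.Δ2 p=0 clk=1 y=1 u=0 x=0 r=1 v=1 q=0
t0.Δ3 p=0 clk=1 y=0 u=0 x=0 r=1 v=1 q=0
t0.Δ4 p=0 clk=1 y=0 u=0 x=0 r=1 v=0 q=0
t1.Δ0 p=0 clk=1 y=0 u=0 x=0 r=1 v=0 q=0
t1.Δ1 p=0 clk=0 y=0 u=0 x=0 r=1 v=0 q=0
t2.Δ0 p=0 clk=0 y=0 u=0 x=0 r=1 v=0 q=0
t2.Δ1 p=0 clk=1 y=0 u=0 x=0 r=1 v=0 q=0
t2.Δ2 p=0 clk=1 y=0 u=0 x=0 r=0 v=0 q=0
t2.Δ3 p=0 clk=1 y=1 u=0 x=0 r=0 v=0 q=0
t2.Δ4 p=0 clk=1 y=1 u=0 x=0 r=0 v=1 q=0
t3.Δ0 p=0 clk=1 y=1 u=0 x=0 r=0 v=1 q=0
t3.Δ1 p=0 clk=0 y=1 u=0 x=0 r=0 v=1 q=1
t4.Δ0 p=0 clk=0 y=1 u=0 x=0 r=0 v=1 q=1
t4.Δ1 p=0 clk=1 y=1 u=0 x=0 r=0 v=1 q=1
t4.Δ2 p=0 clk=1 y=1 u=1 x=0 r=1 v=1 q=1
t4.Δ3 p=0 clk=1 y=0 u=1 x=0 r=1 v=1 q=1
t5.Δ0 p=0 clk=1 y=0 u=1 x=0 r=1 v=1 q=1
t5.Δ1 p=0 clk=0 y=0 u=1 x=0 r=1 v=1 q=0
t6.Δ0 p=0 clk=0 y=0 u=1 x=0 r=1 v=1 q=0
t6.Δ1 p=0 clk=1 y=0 u=1 x=0 r=1 v=1 q=0
t6.Δ2 p=0 clk=1 y=0 u=1 x=1 r=1 v=1 q=0
t7.Δ0 p=0 clk=1 y=0 u=1 x=1 r=1 v=1 q=0
t7.Δ1 p=1 clk=0 y=0 u=1 x=1 r=1 v=1 q=1
t8.Δ0 p=1 clk=0 y=0 u=1 x=1 r=1 v=1 q=1
t8.Δ1 p=1 clk=1 y=0 u=1 x=1 r=1 v=1 q=1
t8.Δ2 p=1 clk=1 y=0 u=1 x=1 r=0 v=1 q=1
t8.Δ3 p=1 clk=1 y=1 u=1 x=1 r=0 v=1 q=1
t9.Δ0 p=1 clk=1 y=1 u=1 x=1 r=0 v=1 q=1
t9.Δ1 p=1 clk=0 y=1 u=1 x=1 r=0 v=1 q=1

7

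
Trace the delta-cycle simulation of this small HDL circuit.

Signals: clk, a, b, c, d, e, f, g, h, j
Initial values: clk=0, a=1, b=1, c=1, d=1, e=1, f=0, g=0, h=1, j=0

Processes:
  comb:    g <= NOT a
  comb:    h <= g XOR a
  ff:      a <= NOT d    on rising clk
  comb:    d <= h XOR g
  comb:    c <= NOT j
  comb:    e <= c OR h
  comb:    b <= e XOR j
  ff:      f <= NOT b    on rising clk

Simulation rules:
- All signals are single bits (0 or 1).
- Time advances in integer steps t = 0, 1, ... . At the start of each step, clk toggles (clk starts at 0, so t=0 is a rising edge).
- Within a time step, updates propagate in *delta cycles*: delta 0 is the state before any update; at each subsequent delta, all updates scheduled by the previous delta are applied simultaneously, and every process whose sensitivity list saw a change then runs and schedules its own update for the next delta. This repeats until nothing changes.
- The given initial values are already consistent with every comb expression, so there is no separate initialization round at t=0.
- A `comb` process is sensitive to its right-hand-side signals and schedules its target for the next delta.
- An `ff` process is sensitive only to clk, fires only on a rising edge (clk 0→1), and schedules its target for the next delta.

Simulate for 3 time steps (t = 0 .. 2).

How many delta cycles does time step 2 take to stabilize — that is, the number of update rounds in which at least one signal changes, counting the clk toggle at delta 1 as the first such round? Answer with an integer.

[bits: f,g,c,clk,j,e,a,d,b,h]
t=0: Δ0=0010011111 Δ1=0011011111 Δ2=0011010111 Δ3=0111010110 Δ4=0111010111 Δ5=0111010011 | 5Δ
t=1: Δ0=0111010011 Δ1=0110010011 | 1Δ
t=2: Δ0=0110010011 Δ1=0111010011 Δ2=0111011011 Δ3=0011011010 Δ4=0011011011 Δ5=0011011111 | 5Δ

5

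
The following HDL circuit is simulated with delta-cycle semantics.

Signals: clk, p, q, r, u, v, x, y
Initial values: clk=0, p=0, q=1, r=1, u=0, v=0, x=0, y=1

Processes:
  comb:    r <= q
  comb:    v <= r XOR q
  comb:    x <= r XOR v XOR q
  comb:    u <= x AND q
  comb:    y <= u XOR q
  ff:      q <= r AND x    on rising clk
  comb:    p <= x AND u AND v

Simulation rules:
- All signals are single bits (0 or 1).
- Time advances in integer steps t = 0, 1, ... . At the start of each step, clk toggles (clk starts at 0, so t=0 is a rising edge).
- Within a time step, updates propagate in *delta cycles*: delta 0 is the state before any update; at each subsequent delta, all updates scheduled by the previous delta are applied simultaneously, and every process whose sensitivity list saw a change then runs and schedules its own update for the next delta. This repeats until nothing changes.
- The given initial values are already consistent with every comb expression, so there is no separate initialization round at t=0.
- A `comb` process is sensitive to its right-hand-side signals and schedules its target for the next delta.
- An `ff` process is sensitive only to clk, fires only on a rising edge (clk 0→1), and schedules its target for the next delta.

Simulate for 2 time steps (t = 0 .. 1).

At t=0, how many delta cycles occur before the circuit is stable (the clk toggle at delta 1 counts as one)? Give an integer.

t=0 Δ0: p=0 r=1 y=1 u=0 v=0 q=1 clk=0 x=0
  Δ1: clk:0→1
  Δ2: q:1→0
  Δ3: r:1→0, y:1→0, v:0→1, x:0→1
  Δ4: v:1→0
  Δ5: x:1→0
  (5Δ to stable)
t=1 Δ0: p=0 r=0 y=0 u=0 v=0 q=0 clk=1 x=0
  Δ1: clk:1→0
  (1Δ to stable)

5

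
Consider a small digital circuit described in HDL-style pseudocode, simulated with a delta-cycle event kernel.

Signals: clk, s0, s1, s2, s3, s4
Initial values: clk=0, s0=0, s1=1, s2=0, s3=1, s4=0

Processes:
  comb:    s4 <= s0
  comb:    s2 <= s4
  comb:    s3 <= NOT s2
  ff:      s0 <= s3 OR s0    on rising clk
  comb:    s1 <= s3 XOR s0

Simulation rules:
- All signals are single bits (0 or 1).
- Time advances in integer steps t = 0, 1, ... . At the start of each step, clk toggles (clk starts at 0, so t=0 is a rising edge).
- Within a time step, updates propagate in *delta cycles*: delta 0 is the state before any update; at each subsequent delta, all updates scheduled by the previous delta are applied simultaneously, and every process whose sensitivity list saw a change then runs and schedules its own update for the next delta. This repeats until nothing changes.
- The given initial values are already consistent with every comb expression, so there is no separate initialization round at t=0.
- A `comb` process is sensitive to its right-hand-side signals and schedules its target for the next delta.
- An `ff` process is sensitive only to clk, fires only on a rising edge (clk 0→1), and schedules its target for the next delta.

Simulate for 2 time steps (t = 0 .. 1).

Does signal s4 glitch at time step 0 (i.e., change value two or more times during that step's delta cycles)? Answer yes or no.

no

t=0 Δ0: s0=0 s1=1 s3=1 clk=0 s4=0 s2=0
  Δ1: clk:0→1
  Δ2: s0:0→1
  Δ3: s1:1→0, s4:0→1
  Δ4: s2:0→1
  Δ5: s3:1→0
  Δ6: s1:0→1
  (6Δ to stable)
t=1 Δ0: s0=1 s1=1 s3=0 clk=1 s4=1 s2=1
  Δ1: clk:1→0
  (1Δ to stable)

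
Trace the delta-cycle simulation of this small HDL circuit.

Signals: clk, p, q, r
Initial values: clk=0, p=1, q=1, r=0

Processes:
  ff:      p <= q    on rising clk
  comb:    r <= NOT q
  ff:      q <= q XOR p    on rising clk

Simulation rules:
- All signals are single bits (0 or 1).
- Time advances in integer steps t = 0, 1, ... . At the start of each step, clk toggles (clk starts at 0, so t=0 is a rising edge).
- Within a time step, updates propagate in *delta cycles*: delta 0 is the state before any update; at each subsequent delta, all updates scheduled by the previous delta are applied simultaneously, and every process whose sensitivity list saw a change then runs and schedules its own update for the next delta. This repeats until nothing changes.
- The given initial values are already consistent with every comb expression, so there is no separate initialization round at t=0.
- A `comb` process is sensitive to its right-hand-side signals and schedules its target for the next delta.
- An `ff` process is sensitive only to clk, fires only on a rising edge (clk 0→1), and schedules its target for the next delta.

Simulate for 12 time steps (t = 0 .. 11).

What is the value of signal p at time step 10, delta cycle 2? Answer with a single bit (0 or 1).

1

[bits: clk,r,p,q]
t=0: Δ0=0011 Δ1=1011 Δ2=1010 Δ3=1110 | 3Δ
t=1: Δ0=1110 Δ1=0110 | 1Δ
t=2: Δ0=0110 Δ1=1110 Δ2=1101 Δ3=1001 | 3Δ
t=3: Δ0=1001 Δ1=0001 | 1Δ
t=4: Δ0=0001 Δ1=1001 Δ2=1011 | 2Δ
t=5: Δ0=1011 Δ1=0011 | 1Δ
t=6: Δ0=0011 Δ1=1011 Δ2=1010 Δ3=1110 | 3Δ
t=7: Δ0=1110 Δ1=0110 | 1Δ
t=8: Δ0=0110 Δ1=1110 Δ2=1101 Δ3=1001 | 3Δ
t=9: Δ0=1001 Δ1=0001 | 1Δ
t=10: Δ0=0001 Δ1=1001 Δ2=1011 | 2Δ
t=11: Δ0=1011 Δ1=0011 | 1Δ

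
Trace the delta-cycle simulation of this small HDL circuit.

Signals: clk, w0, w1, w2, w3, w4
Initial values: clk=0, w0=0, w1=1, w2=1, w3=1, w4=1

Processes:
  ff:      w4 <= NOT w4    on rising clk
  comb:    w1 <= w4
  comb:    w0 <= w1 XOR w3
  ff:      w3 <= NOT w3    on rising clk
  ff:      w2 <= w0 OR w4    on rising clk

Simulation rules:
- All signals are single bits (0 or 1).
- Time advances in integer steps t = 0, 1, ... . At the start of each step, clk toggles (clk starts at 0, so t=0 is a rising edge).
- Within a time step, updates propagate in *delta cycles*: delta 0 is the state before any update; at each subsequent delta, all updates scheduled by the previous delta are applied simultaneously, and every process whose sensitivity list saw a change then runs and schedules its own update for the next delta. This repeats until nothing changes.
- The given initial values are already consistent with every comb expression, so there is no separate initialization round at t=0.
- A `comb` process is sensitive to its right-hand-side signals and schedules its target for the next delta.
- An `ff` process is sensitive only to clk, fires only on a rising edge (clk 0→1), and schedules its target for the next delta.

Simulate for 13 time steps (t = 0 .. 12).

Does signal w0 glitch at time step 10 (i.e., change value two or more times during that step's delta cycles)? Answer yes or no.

t0.Δ0 w2=1 clk=0 w4=1 w0=0 w1=1 w3=1
t0.Δ1 w2=1 clk=1 w4=1 w0=0 w1=1 w3=1
t0.Δ2 w2=1 clk=1 w4=0 w0=0 w1=1 w3=0
t0.Δ3 w2=1 clk=1 w4=0 w0=1 w1=0 w3=0
t0.Δ4 w2=1 clk=1 w4=0 w0=0 w1=0 w3=0
t1.Δ0 w2=1 clk=1 w4=0 w0=0 w1=0 w3=0
t1.Δ1 w2=1 clk=0 w4=0 w0=0 w1=0 w3=0
t2.Δ0 w2=1 clk=0 w4=0 w0=0 w1=0 w3=0
t2.Δ1 w2=1 clk=1 w4=0 w0=0 w1=0 w3=0
t2.Δ2 w2=0 clk=1 w4=1 w0=0 w1=0 w3=1
t2.Δ3 w2=0 clk=1 w4=1 w0=1 w1=1 w3=1
t2.Δ4 w2=0 clk=1 w4=1 w0=0 w1=1 w3=1
t3.Δ0 w2=0 clk=1 w4=1 w0=0 w1=1 w3=1
t3.Δ1 w2=0 clk=0 w4=1 w0=0 w1=1 w3=1
t4.Δ0 w2=0 clk=0 w4=1 w0=0 w1=1 w3=1
t4.Δ1 w2=0 clk=1 w4=1 w0=0 w1=1 w3=1
t4.Δ2 w2=1 clk=1 w4=0 w0=0 w1=1 w3=0
t4.Δ3 w2=1 clk=1 w4=0 w0=1 w1=0 w3=0
t4.Δ4 w2=1 clk=1 w4=0 w0=0 w1=0 w3=0
t5.Δ0 w2=1 clk=1 w4=0 w0=0 w1=0 w3=0
t5.Δ1 w2=1 clk=0 w4=0 w0=0 w1=0 w3=0
t6.Δ0 w2=1 clk=0 w4=0 w0=0 w1=0 w3=0
t6.Δ1 w2=1 clk=1 w4=0 w0=0 w1=0 w3=0
t6.Δ2 w2=0 clk=1 w4=1 w0=0 w1=0 w3=1
t6.Δ3 w2=0 clk=1 w4=1 w0=1 w1=1 w3=1
t6.Δ4 w2=0 clk=1 w4=1 w0=0 w1=1 w3=1
t7.Δ0 w2=0 clk=1 w4=1 w0=0 w1=1 w3=1
t7.Δ1 w2=0 clk=0 w4=1 w0=0 w1=1 w3=1
t8.Δ0 w2=0 clk=0 w4=1 w0=0 w1=1 w3=1
t8.Δ1 w2=0 clk=1 w4=1 w0=0 w1=1 w3=1
t8.Δ2 w2=1 clk=1 w4=0 w0=0 w1=1 w3=0
t8.Δ3 w2=1 clk=1 w4=0 w0=1 w1=0 w3=0
t8.Δ4 w2=1 clk=1 w4=0 w0=0 w1=0 w3=0
t9.Δ0 w2=1 clk=1 w4=0 w0=0 w1=0 w3=0
t9.Δ1 w2=1 clk=0 w4=0 w0=0 w1=0 w3=0
t10.Δ0 w2=1 clk=0 w4=0 w0=0 w1=0 w3=0
t10.Δ1 w2=1 clk=1 w4=0 w0=0 w1=0 w3=0
t10.Δ2 w2=0 clk=1 w4=1 w0=0 w1=0 w3=1
t10.Δ3 w2=0 clk=1 w4=1 w0=1 w1=1 w3=1
t10.Δ4 w2=0 clk=1 w4=1 w0=0 w1=1 w3=1
t11.Δ0 w2=0 clk=1 w4=1 w0=0 w1=1 w3=1
t11.Δ1 w2=0 clk=0 w4=1 w0=0 w1=1 w3=1
t12.Δ0 w2=0 clk=0 w4=1 w0=0 w1=1 w3=1
t12.Δ1 w2=0 clk=1 w4=1 w0=0 w1=1 w3=1
t12.Δ2 w2=1 clk=1 w4=0 w0=0 w1=1 w3=0
t12.Δ3 w2=1 clk=1 w4=0 w0=1 w1=0 w3=0
t12.Δ4 w2=1 clk=1 w4=0 w0=0 w1=0 w3=0

yes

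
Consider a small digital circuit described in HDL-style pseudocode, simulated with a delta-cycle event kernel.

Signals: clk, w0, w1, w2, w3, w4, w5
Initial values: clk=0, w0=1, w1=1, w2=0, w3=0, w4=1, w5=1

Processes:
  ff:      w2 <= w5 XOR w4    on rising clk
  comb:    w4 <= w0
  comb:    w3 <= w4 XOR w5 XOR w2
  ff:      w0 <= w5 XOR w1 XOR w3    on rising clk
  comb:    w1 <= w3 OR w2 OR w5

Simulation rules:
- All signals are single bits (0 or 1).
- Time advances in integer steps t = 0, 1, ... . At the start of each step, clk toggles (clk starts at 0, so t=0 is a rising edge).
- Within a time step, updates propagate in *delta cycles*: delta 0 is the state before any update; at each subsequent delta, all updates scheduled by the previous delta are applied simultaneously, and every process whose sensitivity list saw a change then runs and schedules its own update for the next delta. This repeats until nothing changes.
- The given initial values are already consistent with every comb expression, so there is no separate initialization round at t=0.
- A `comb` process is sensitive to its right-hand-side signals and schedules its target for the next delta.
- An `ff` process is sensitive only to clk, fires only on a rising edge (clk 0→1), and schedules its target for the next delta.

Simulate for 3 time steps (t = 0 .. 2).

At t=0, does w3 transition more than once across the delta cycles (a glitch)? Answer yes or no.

[bits: w4,w5,w0,w2,w1,w3,clk]
t=0: Δ0=1110100 Δ1=1110101 Δ2=1100101 Δ3=0100101 Δ4=0100111 | 4Δ
t=1: Δ0=0100111 Δ1=0100110 | 1Δ
t=2: Δ0=0100110 Δ1=0100111 Δ2=0111111 Δ3=1111101 Δ4=1111111 | 4Δ

no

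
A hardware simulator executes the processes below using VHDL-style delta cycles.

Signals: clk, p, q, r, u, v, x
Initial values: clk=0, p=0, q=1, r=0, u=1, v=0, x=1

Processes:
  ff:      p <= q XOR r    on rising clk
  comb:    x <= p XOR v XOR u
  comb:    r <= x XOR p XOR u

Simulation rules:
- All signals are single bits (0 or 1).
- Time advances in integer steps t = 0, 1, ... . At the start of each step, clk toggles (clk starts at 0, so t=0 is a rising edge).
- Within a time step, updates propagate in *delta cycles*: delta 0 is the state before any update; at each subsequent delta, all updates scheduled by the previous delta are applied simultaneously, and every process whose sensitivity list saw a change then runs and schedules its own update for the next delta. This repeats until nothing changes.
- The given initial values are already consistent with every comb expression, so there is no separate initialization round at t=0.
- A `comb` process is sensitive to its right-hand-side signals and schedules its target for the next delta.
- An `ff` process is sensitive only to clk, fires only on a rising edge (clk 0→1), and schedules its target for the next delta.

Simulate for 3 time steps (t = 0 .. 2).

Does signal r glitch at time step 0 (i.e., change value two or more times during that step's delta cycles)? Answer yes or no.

t=0 Δ0: x=1 v=0 q=1 u=1 p=0 r=0 clk=0
  Δ1: clk:0→1
  Δ2: p:0→1
  Δ3: x:1→0, r:0→1
  Δ4: r:1→0
  (4Δ to stable)
t=1 Δ0: x=0 v=0 q=1 u=1 p=1 r=0 clk=1
  Δ1: clk:1→0
  (1Δ to stable)
t=2 Δ0: x=0 v=0 q=1 u=1 p=1 r=0 clk=0
  Δ1: clk:0→1
  (1Δ to stable)

yes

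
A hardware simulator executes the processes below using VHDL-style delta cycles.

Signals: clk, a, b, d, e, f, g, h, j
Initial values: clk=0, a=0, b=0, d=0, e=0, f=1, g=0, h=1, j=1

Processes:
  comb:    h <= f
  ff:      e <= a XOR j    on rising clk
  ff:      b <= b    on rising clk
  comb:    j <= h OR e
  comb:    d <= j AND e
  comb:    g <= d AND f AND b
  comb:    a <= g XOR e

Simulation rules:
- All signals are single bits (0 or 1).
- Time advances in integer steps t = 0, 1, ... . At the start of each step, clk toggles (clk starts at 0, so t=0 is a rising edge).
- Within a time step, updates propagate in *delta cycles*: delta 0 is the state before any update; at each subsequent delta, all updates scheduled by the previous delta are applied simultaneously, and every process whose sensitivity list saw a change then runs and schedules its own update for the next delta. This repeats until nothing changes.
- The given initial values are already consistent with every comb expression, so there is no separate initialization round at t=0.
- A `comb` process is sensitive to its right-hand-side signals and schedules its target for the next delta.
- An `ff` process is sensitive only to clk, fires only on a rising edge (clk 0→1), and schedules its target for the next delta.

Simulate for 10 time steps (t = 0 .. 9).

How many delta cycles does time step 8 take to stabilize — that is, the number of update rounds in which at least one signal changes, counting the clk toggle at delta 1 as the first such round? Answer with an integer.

3

[bits: b,e,a,g,h,d,clk,j,f]
t=0: Δ0=000010011 Δ1=000010111 Δ2=010010111 Δ3=011011111 | 3Δ
t=1: Δ0=011011111 Δ1=011011011 | 1Δ
t=2: Δ0=011011011 Δ1=011011111 Δ2=001011111 Δ3=000010111 | 3Δ
t=3: Δ0=000010111 Δ1=000010011 | 1Δ
t=4: Δ0=000010011 Δ1=000010111 Δ2=010010111 Δ3=011011111 | 3Δ
t=5: Δ0=011011111 Δ1=011011011 | 1Δ
t=6: Δ0=011011011 Δ1=011011111 Δ2=001011111 Δ3=000010111 | 3Δ
t=7: Δ0=000010111 Δ1=000010011 | 1Δ
t=8: Δ0=000010011 Δ1=000010111 Δ2=010010111 Δ3=011011111 | 3Δ
t=9: Δ0=011011111 Δ1=011011011 | 1Δ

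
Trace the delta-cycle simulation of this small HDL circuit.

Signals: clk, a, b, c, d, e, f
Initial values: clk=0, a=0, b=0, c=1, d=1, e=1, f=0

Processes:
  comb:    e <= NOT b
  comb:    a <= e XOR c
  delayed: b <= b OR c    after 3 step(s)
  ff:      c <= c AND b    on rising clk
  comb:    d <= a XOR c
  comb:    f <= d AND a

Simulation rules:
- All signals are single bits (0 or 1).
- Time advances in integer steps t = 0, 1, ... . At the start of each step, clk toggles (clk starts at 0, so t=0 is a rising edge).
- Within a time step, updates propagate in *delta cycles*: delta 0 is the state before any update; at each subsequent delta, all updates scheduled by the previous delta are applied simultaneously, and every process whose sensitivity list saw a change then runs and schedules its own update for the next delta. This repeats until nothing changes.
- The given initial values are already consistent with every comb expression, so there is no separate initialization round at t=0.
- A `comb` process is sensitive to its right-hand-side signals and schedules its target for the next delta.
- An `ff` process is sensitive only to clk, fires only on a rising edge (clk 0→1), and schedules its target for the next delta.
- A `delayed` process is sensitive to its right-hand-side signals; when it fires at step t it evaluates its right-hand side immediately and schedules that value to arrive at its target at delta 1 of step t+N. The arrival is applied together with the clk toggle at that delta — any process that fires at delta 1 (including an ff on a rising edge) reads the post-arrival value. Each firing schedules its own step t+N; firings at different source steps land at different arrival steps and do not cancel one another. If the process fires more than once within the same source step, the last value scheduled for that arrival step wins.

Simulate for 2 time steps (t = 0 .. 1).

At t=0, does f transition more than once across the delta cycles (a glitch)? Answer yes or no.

no

[bits: b,f,clk,e,d,c,a]
t=0: Δ0=0001110 Δ1=0011110 Δ2=0011100 Δ3=0011001 Δ4=0011101 Δ5=0111101 | 5Δ
t=1: Δ0=0111101 Δ1=0101101 | 1Δ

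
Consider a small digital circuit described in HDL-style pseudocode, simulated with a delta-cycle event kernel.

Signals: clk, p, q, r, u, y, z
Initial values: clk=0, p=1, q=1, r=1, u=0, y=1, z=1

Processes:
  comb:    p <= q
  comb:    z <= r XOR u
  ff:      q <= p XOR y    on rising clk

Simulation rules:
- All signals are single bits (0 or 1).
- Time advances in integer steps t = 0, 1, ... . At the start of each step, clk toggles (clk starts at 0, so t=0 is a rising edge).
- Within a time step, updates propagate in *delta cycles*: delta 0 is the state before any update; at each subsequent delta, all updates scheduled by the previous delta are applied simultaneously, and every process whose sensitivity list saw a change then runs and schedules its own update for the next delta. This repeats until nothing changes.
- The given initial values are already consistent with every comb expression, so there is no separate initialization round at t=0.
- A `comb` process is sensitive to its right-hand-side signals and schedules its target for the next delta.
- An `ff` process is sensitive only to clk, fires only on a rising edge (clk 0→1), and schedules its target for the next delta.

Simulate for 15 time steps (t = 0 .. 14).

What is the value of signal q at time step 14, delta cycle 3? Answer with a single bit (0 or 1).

t0.Δ0 y=1 r=1 z=1 u=0 q=1 clk=0 p=1
t0.Δ1 y=1 r=1 z=1 u=0 q=1 clk=1 p=1
t0.Δ2 y=1 r=1 z=1 u=0 q=0 clk=1 p=1
t0.Δ3 y=1 r=1 z=1 u=0 q=0 clk=1 p=0
t1.Δ0 y=1 r=1 z=1 u=0 q=0 clk=1 p=0
t1.Δ1 y=1 r=1 z=1 u=0 q=0 clk=0 p=0
t2.Δ0 y=1 r=1 z=1 u=0 q=0 clk=0 p=0
t2.Δ1 y=1 r=1 z=1 u=0 q=0 clk=1 p=0
t2.Δ2 y=1 r=1 z=1 u=0 q=1 clk=1 p=0
t2.Δ3 y=1 r=1 z=1 u=0 q=1 clk=1 p=1
t3.Δ0 y=1 r=1 z=1 u=0 q=1 clk=1 p=1
t3.Δ1 y=1 r=1 z=1 u=0 q=1 clk=0 p=1
t4.Δ0 y=1 r=1 z=1 u=0 q=1 clk=0 p=1
t4.Δ1 y=1 r=1 z=1 u=0 q=1 clk=1 p=1
t4.Δ2 y=1 r=1 z=1 u=0 q=0 clk=1 p=1
t4.Δ3 y=1 r=1 z=1 u=0 q=0 clk=1 p=0
t5.Δ0 y=1 r=1 z=1 u=0 q=0 clk=1 p=0
t5.Δ1 y=1 r=1 z=1 u=0 q=0 clk=0 p=0
t6.Δ0 y=1 r=1 z=1 u=0 q=0 clk=0 p=0
t6.Δ1 y=1 r=1 z=1 u=0 q=0 clk=1 p=0
t6.Δ2 y=1 r=1 z=1 u=0 q=1 clk=1 p=0
t6.Δ3 y=1 r=1 z=1 u=0 q=1 clk=1 p=1
t7.Δ0 y=1 r=1 z=1 u=0 q=1 clk=1 p=1
t7.Δ1 y=1 r=1 z=1 u=0 q=1 clk=0 p=1
t8.Δ0 y=1 r=1 z=1 u=0 q=1 clk=0 p=1
t8.Δ1 y=1 r=1 z=1 u=0 q=1 clk=1 p=1
t8.Δ2 y=1 r=1 z=1 u=0 q=0 clk=1 p=1
t8.Δ3 y=1 r=1 z=1 u=0 q=0 clk=1 p=0
t9.Δ0 y=1 r=1 z=1 u=0 q=0 clk=1 p=0
t9.Δ1 y=1 r=1 z=1 u=0 q=0 clk=0 p=0
t10.Δ0 y=1 r=1 z=1 u=0 q=0 clk=0 p=0
t10.Δ1 y=1 r=1 z=1 u=0 q=0 clk=1 p=0
t10.Δ2 y=1 r=1 z=1 u=0 q=1 clk=1 p=0
t10.Δ3 y=1 r=1 z=1 u=0 q=1 clk=1 p=1
t11.Δ0 y=1 r=1 z=1 u=0 q=1 clk=1 p=1
t11.Δ1 y=1 r=1 z=1 u=0 q=1 clk=0 p=1
t12.Δ0 y=1 r=1 z=1 u=0 q=1 clk=0 p=1
t12.Δ1 y=1 r=1 z=1 u=0 q=1 clk=1 p=1
t12.Δ2 y=1 r=1 z=1 u=0 q=0 clk=1 p=1
t12.Δ3 y=1 r=1 z=1 u=0 q=0 clk=1 p=0
t13.Δ0 y=1 r=1 z=1 u=0 q=0 clk=1 p=0
t13.Δ1 y=1 r=1 z=1 u=0 q=0 clk=0 p=0
t14.Δ0 y=1 r=1 z=1 u=0 q=0 clk=0 p=0
t14.Δ1 y=1 r=1 z=1 u=0 q=0 clk=1 p=0
t14.Δ2 y=1 r=1 z=1 u=0 q=1 clk=1 p=0
t14.Δ3 y=1 r=1 z=1 u=0 q=1 clk=1 p=1

1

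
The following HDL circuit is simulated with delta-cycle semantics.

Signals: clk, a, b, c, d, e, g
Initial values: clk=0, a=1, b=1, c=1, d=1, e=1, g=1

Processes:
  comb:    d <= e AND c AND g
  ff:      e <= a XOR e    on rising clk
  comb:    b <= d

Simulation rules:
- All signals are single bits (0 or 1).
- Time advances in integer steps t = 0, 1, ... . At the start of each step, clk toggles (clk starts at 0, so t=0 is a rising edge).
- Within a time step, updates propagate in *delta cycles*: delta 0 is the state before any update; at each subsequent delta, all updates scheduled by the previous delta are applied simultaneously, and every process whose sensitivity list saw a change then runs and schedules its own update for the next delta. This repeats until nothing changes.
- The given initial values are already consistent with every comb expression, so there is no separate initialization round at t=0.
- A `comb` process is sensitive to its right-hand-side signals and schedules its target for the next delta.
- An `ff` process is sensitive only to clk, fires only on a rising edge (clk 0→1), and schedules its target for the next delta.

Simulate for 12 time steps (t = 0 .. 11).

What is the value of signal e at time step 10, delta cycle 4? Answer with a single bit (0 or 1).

t0.Δ0 d=1 a=1 b=1 clk=0 g=1 e=1 c=1
t0.Δ1 d=1 a=1 b=1 clk=1 g=1 e=1 c=1
t0.Δ2 d=1 a=1 b=1 clk=1 g=1 e=0 c=1
t0.Δ3 d=0 a=1 b=1 clk=1 g=1 e=0 c=1
t0.Δ4 d=0 a=1 b=0 clk=1 g=1 e=0 c=1
t1.Δ0 d=0 a=1 b=0 clk=1 g=1 e=0 c=1
t1.Δ1 d=0 a=1 b=0 clk=0 g=1 e=0 c=1
t2.Δ0 d=0 a=1 b=0 clk=0 g=1 e=0 c=1
t2.Δ1 d=0 a=1 b=0 clk=1 g=1 e=0 c=1
t2.Δ2 d=0 a=1 b=0 clk=1 g=1 e=1 c=1
t2.Δ3 d=1 a=1 b=0 clk=1 g=1 e=1 c=1
t2.Δ4 d=1 a=1 b=1 clk=1 g=1 e=1 c=1
t3.Δ0 d=1 a=1 b=1 clk=1 g=1 e=1 c=1
t3.Δ1 d=1 a=1 b=1 clk=0 g=1 e=1 c=1
t4.Δ0 d=1 a=1 b=1 clk=0 g=1 e=1 c=1
t4.Δ1 d=1 a=1 b=1 clk=1 g=1 e=1 c=1
t4.Δ2 d=1 a=1 b=1 clk=1 g=1 e=0 c=1
t4.Δ3 d=0 a=1 b=1 clk=1 g=1 e=0 c=1
t4.Δ4 d=0 a=1 b=0 clk=1 g=1 e=0 c=1
t5.Δ0 d=0 a=1 b=0 clk=1 g=1 e=0 c=1
t5.Δ1 d=0 a=1 b=0 clk=0 g=1 e=0 c=1
t6.Δ0 d=0 a=1 b=0 clk=0 g=1 e=0 c=1
t6.Δ1 d=0 a=1 b=0 clk=1 g=1 e=0 c=1
t6.Δ2 d=0 a=1 b=0 clk=1 g=1 e=1 c=1
t6.Δ3 d=1 a=1 b=0 clk=1 g=1 e=1 c=1
t6.Δ4 d=1 a=1 b=1 clk=1 g=1 e=1 c=1
t7.Δ0 d=1 a=1 b=1 clk=1 g=1 e=1 c=1
t7.Δ1 d=1 a=1 b=1 clk=0 g=1 e=1 c=1
t8.Δ0 d=1 a=1 b=1 clk=0 g=1 e=1 c=1
t8.Δ1 d=1 a=1 b=1 clk=1 g=1 e=1 c=1
t8.Δ2 d=1 a=1 b=1 clk=1 g=1 e=0 c=1
t8.Δ3 d=0 a=1 b=1 clk=1 g=1 e=0 c=1
t8.Δ4 d=0 a=1 b=0 clk=1 g=1 e=0 c=1
t9.Δ0 d=0 a=1 b=0 clk=1 g=1 e=0 c=1
t9.Δ1 d=0 a=1 b=0 clk=0 g=1 e=0 c=1
t10.Δ0 d=0 a=1 b=0 clk=0 g=1 e=0 c=1
t10.Δ1 d=0 a=1 b=0 clk=1 g=1 e=0 c=1
t10.Δ2 d=0 a=1 b=0 clk=1 g=1 e=1 c=1
t10.Δ3 d=1 a=1 b=0 clk=1 g=1 e=1 c=1
t10.Δ4 d=1 a=1 b=1 clk=1 g=1 e=1 c=1
t11.Δ0 d=1 a=1 b=1 clk=1 g=1 e=1 c=1
t11.Δ1 d=1 a=1 b=1 clk=0 g=1 e=1 c=1

1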